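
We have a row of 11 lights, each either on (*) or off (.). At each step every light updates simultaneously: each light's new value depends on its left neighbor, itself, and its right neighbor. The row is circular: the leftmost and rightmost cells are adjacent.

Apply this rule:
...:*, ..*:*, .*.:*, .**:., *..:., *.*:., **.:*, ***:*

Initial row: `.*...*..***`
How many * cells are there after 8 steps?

5

.*.***.*.**
.*..**.*..*
.*.*.*.*.**
.*.*.*.*..*
.*.*.*.*.**  (repeats step 3; period 2)
step 8: .*.*.*.*..*
count of *: 5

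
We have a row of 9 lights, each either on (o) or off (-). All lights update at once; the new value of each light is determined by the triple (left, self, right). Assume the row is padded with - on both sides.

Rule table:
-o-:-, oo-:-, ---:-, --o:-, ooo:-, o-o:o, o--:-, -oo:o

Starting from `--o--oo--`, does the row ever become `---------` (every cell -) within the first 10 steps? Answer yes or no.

step 1: -----o---
step 2: ---------
all cells are - at step 2

yes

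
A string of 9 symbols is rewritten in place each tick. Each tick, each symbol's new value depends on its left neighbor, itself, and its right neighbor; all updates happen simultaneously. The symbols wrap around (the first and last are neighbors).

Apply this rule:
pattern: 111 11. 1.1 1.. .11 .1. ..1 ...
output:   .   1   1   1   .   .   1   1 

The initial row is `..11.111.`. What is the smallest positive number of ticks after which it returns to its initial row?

tick 1: 11.11..11
tick 2: .11.111..
tick 3: 1.11..111
tick 4: 11.111...
tick 5: .11..1111
tick 6: 1.111...1
tick 7: 11..1111.
tick 8: .111...11
tick 9: 1..1111.1
tick 10: 111...11.
tick 11: ..1111.11
tick 12: 11...11.1
tick 13: .1111.11.
tick 14: 1...11.11
tick 15: 1111.11..
tick 16: ...11.111
tick 17: 111.11..1
tick 18: ..11.111.

18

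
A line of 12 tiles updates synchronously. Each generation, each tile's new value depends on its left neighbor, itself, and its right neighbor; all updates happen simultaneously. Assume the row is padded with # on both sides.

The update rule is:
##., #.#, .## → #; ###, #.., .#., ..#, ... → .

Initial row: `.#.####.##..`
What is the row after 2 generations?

####..#..#..

#.##..####..
####..#..#..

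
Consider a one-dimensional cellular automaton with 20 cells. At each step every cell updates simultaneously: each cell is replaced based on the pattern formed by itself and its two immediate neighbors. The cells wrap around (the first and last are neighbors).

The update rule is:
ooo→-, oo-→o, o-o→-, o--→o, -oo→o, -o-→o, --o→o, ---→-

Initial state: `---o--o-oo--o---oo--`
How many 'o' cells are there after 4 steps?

12

--ooooo-oooooo-oooo-
-oo---o-o----o-o--oo
-ooo-oo-oo--oo-ooooo
-o-o-oo-oooooo-o---o
count of o: 12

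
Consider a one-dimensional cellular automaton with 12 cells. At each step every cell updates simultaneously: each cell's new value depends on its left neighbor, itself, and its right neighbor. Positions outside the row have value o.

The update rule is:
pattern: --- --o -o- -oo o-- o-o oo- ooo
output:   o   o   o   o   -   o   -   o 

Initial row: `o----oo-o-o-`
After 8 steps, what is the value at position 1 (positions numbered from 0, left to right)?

--oooo-ooooo
-oooo-oooooo
oooo-ooooooo
ooo-oooooooo
oo-ooooooooo
o-oooooooooo
-ooooooooooo
oooooooooooo
position 1 holds o

o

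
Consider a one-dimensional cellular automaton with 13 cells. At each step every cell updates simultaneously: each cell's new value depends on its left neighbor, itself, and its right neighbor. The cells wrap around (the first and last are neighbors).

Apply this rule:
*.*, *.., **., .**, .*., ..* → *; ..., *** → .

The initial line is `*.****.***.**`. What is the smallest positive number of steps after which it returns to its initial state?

***..***.***.
*.****.***.**

2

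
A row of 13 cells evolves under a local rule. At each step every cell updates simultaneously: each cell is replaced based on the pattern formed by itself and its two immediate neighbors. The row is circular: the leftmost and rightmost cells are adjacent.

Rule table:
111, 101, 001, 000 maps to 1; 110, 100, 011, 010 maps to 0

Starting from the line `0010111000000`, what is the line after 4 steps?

1010010101010

1101010011111
1010100101111
0101001010111
1010010101010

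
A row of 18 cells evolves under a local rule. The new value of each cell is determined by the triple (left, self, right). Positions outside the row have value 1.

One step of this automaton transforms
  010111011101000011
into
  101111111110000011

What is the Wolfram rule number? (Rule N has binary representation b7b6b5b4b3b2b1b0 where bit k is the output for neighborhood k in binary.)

232

position 4: 111 → 1  (bit 7 = 1)
position 5: 110 → 1  (bit 6 = 1)
position 0: 101 → 1  (bit 5 = 1)
position 12: 100 → 0  (bit 4 = 0)
position 3: 011 → 1  (bit 3 = 1)
position 1: 010 → 0  (bit 2 = 0)
position 15: 001 → 0  (bit 1 = 0)
position 13: 000 → 0  (bit 0 = 0)
bits b7..b0 = 11101000 = 232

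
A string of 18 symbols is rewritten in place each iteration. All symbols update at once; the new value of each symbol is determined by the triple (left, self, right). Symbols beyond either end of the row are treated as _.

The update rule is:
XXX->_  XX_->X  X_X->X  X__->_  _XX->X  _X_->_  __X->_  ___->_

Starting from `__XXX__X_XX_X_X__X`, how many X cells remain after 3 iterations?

iteration 1: __X_X___XXXX_X____
iteration 2: ___X____X__XX_____
iteration 3: ___________XX_____
count of X: 2

2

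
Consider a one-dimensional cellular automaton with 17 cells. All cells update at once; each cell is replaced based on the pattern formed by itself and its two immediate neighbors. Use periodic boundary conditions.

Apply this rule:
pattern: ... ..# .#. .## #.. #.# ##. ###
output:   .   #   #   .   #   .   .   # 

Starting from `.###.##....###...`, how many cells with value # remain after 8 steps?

#.#....#..#.#.#..
#.##..#####.#.###
....##.###..#..##
#..#....#.#####..
#####..##..###.##
####.##..##.#...#
###....##...##.#.
.#.#..#..#.#...#.
count of #: 6

6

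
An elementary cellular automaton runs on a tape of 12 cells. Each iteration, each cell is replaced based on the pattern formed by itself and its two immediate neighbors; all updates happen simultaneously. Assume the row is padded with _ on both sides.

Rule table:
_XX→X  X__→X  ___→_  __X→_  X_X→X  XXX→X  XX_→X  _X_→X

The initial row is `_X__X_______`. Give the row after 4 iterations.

iteration 1: _XX_XX______
iteration 2: _XXXXXX_____
iteration 3: _XXXXXXX____
iteration 4: _XXXXXXXX___

_XXXXXXXX___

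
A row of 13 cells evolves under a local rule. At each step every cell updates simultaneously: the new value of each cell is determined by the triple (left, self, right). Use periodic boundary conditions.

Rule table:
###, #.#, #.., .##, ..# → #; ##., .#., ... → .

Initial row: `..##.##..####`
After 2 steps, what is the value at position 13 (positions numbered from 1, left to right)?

#

step 1: ###.##.#####.
step 2: ##.##.#####.#
position 13 holds #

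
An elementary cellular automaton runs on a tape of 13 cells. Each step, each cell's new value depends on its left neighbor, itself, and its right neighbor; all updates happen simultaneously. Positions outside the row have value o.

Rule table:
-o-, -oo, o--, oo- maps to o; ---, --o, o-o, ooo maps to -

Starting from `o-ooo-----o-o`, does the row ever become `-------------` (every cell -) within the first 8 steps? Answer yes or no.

no

step 1: o-o-oo----o-o
step 2: o-o-ooo---o-o
step 3: o-o-o-oo--o-o
step 4: o-o-o-ooo-o-o
step 5: o-o-o-o-o-o-o
step 6: o-o-o-o-o-o-o  (fixed point — unchanged through step 8)
step 8 is o-o-o-o-o-o-o, still not uniform -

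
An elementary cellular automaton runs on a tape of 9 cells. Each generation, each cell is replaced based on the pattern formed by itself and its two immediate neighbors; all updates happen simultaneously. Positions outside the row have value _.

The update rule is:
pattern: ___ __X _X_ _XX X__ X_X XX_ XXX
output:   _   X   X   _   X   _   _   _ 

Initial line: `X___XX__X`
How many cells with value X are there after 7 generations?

XX_X__XXX
___XXX___
__X___X__
_XXX_XXX_
X_______X
XX_____XX
__X___X__
count of X: 2

2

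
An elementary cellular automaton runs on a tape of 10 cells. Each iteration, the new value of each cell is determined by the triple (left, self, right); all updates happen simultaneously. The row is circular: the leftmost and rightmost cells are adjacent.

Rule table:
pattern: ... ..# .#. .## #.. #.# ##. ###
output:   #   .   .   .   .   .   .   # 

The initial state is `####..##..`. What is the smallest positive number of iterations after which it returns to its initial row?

6

.##.......
....######
.##..####.
......##..
#####....#
####..##..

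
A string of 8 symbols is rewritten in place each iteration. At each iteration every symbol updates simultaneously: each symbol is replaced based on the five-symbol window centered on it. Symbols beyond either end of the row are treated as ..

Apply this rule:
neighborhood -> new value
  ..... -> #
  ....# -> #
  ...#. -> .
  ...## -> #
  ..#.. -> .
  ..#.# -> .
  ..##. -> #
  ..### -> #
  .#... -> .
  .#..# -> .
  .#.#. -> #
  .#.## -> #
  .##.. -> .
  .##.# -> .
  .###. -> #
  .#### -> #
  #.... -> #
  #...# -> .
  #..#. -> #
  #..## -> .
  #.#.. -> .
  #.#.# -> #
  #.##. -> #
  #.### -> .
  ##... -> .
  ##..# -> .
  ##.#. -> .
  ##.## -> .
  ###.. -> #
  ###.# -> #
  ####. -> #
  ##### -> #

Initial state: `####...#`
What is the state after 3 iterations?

####....
####.###
####..##

####..##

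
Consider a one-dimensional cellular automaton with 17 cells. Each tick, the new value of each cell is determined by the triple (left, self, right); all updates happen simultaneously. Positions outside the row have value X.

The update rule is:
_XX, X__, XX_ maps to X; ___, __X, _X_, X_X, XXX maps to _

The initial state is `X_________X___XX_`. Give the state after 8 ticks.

tick 1: XX_________X__XX_
tick 2: _XX_________X_XX_
tick 3: _XXX__________XX_
tick 4: _X_XX_________XX_
tick 5: ___XXX________XX_
tick 6: X__X_XX_______XX_
tick 7: XX___XXX______XX_
tick 8: _XX__X_XX_____XX_

_XX__X_XX_____XX_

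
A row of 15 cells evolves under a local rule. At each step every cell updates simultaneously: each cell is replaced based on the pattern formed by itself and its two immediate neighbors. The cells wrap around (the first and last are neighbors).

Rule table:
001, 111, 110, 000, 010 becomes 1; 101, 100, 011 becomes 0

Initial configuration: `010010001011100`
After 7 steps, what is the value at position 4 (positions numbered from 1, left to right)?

1

110110111001101
110010011010100
010110101010101
010010101010101
010110101010101  (repeats step 3; period 2)
step 7: 010110101010101
position 4 holds 1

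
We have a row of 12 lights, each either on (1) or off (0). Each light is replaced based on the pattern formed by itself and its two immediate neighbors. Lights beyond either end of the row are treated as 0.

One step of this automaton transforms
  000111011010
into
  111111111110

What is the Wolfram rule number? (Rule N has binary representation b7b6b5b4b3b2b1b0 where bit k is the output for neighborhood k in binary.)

239

position 4: 111 → 1  (bit 7 = 1)
position 5: 110 → 1  (bit 6 = 1)
position 6: 101 → 1  (bit 5 = 1)
position 11: 100 → 0  (bit 4 = 0)
position 3: 011 → 1  (bit 3 = 1)
position 10: 010 → 1  (bit 2 = 1)
position 2: 001 → 1  (bit 1 = 1)
position 0: 000 → 1  (bit 0 = 1)
bits b7..b0 = 11101111 = 239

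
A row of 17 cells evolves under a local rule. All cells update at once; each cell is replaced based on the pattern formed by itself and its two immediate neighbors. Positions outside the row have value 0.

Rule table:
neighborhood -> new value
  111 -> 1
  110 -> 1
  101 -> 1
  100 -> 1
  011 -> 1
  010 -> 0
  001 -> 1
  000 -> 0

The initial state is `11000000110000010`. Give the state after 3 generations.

11111111111110101

generation 1: 11100001111000101
generation 2: 11110011111101010
generation 3: 11111111111110101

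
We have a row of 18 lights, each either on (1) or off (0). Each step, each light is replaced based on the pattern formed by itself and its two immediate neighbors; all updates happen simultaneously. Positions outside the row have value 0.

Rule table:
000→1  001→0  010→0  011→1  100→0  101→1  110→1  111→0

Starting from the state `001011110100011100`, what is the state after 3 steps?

step 1: 100110011001010101
step 2: 000110011000101010
step 3: 110110011010010100

110110011010010100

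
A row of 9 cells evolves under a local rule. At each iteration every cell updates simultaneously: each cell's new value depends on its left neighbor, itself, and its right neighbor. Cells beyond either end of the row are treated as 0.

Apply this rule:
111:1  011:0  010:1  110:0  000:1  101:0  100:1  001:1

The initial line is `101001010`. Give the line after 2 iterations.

100110000

iteration 1: 101111011
iteration 2: 100110000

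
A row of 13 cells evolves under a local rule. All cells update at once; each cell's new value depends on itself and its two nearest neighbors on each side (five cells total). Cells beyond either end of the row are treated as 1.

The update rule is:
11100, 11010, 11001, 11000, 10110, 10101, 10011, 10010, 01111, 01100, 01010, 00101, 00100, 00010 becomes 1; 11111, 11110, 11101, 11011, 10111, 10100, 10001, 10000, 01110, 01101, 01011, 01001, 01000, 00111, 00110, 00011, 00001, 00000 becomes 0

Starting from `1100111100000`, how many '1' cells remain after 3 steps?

3

0111010110000
0000110111000
1000000001100
count of 1: 3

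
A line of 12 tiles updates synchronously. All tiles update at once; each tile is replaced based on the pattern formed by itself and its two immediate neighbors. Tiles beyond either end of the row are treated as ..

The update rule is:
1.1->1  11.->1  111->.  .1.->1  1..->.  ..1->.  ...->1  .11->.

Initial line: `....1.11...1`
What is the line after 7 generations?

111.11.1.1.1
..11.1111111
1..11......1
1...1.1111.1
1.1.11...111
1111.1.1...1
...11111.1.1

...11111.1.1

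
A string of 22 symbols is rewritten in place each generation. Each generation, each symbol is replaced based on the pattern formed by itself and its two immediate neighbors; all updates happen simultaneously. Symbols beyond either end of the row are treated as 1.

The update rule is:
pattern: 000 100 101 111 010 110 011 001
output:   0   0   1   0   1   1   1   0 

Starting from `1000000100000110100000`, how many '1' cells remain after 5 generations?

4

1000000100000111100000
1000000100000100100000
1000000100000100100000  (fixed point — unchanged through generation 5)
count of 1: 4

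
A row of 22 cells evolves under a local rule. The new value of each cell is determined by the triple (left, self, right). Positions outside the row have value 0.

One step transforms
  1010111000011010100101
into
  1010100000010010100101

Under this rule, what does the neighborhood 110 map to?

At position 6 the neighborhood is 110; the next row has 0 there.

0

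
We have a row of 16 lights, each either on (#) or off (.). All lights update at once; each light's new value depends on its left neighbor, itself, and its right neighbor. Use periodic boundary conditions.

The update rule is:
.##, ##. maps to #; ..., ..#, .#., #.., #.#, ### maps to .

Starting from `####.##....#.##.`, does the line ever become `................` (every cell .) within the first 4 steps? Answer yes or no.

#..#.##......##.
.....##......##.
.....##......##.  (fixed point — unchanged through step 4)
step 4 is .....##......##., still not uniform .

no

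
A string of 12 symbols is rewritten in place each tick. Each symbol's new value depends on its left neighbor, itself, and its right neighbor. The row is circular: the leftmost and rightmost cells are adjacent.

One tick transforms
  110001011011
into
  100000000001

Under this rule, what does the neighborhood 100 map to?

At position 2 the neighborhood is 100; the next row has 0 there.

0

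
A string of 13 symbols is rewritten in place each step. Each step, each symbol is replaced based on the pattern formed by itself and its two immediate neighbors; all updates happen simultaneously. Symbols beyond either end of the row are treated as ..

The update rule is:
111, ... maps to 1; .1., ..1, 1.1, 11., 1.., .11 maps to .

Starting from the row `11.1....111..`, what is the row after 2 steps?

1111.........

.....11..1..1
1111.........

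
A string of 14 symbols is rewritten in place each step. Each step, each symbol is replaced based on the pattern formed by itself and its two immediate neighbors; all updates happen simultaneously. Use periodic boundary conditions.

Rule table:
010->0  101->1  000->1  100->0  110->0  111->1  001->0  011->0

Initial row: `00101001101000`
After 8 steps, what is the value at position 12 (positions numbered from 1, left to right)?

0

10010000010011
00000111000001
01110010011100
00100000001001
00001111100000
11100111001111
11000010000111
10011000110011
position 12 holds 0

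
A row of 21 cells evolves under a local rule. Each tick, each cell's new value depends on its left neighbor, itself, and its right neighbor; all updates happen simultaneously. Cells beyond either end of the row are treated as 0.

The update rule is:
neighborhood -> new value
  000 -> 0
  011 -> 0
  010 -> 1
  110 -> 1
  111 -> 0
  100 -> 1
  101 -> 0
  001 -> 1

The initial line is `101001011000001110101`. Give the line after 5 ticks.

101111001100010010101
100001110110111110101
110010010010000010101
011111111111000110101
100000000001101010101

100000000001101010101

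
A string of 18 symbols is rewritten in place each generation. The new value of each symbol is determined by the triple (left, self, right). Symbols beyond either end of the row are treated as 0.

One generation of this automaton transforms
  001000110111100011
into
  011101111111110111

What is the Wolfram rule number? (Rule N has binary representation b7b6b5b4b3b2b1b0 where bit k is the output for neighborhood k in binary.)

position 10: 111 → 1  (bit 7 = 1)
position 7: 110 → 1  (bit 6 = 1)
position 8: 101 → 1  (bit 5 = 1)
position 3: 100 → 1  (bit 4 = 1)
position 6: 011 → 1  (bit 3 = 1)
position 2: 010 → 1  (bit 2 = 1)
position 1: 001 → 1  (bit 1 = 1)
position 0: 000 → 0  (bit 0 = 0)
bits b7..b0 = 11111110 = 254

254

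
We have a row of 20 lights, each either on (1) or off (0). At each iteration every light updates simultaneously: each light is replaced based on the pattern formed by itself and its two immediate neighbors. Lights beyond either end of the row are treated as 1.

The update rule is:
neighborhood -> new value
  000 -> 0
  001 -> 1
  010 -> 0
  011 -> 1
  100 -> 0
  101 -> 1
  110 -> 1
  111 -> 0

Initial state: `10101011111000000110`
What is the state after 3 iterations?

11111010100000111001

iteration 1: 11010110001000001111
iteration 2: 01101110010000011000
iteration 3: 11111010100000111001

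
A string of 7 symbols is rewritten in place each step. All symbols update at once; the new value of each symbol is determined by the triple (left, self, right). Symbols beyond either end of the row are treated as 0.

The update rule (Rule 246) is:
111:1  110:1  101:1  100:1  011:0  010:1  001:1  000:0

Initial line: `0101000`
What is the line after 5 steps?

0110111

step 1: 1111100
step 2: 0111110
step 3: 1011111
step 4: 1101111
step 5: 0110111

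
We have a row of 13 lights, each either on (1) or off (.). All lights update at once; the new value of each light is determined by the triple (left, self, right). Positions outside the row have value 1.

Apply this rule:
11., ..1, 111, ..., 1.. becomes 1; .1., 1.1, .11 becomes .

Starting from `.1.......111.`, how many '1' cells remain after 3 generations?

9

generation 1: ..1111111.11.
generation 2: 11.111111..1.
generation 3: 11..1111111..
count of 1: 9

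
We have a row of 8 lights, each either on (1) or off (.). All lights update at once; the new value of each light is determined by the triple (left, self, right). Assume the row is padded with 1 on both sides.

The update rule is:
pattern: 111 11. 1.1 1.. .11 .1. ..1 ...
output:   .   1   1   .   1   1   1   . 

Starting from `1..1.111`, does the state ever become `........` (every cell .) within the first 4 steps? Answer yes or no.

1.1111..
111..1.1
..1.1111
.1111...
step 4 is .1111..., still not uniform .

no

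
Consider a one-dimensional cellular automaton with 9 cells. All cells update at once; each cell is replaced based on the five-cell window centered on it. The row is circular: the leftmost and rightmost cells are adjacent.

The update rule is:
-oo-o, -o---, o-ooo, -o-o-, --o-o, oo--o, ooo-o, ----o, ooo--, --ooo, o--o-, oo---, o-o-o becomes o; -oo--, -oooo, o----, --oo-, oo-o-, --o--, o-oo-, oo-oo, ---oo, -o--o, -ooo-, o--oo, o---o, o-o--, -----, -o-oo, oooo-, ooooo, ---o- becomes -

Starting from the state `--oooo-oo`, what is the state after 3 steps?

--oooo---

o-o--o---
oo--o-o--
--oooo---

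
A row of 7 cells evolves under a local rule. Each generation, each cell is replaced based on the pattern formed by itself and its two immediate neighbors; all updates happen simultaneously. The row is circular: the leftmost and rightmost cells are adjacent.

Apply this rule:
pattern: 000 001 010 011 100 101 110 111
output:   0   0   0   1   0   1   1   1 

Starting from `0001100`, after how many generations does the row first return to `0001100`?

generation 1: 0001100

1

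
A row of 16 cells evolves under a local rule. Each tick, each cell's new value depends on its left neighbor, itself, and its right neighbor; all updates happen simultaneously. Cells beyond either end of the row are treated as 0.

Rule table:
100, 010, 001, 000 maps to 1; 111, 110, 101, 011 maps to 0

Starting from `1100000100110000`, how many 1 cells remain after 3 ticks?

tick 1: 0011111111001111
tick 2: 1100000000110000
tick 3: 0011111111001111
count of 1: 12

12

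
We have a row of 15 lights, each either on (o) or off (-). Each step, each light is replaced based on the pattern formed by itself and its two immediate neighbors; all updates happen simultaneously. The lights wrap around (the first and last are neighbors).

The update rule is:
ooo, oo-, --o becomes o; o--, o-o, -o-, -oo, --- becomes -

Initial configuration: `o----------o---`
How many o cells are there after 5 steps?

----------o---o
---------o---o-
--------o---o--
-------o---o---
------o---o----
count of o: 2

2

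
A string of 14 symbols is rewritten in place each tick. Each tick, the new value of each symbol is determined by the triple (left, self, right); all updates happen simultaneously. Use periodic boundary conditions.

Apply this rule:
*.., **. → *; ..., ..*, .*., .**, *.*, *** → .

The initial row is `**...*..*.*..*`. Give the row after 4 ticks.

.**...*....*..
..**...*....*.
...**...*....*
*...**...*....

*...**...*....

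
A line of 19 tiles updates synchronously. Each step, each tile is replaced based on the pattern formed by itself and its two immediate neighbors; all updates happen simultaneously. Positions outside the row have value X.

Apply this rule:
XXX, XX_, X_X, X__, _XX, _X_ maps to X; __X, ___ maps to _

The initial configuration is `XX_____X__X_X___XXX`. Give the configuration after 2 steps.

XXX____XX_XXXX__XXX
XXXX___XXXXXXXX_XXX

XXXX___XXXXXXXX_XXX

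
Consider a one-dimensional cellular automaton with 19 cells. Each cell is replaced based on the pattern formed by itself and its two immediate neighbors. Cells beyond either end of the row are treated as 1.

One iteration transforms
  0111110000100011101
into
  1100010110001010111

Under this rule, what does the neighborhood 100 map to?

At position 6 the neighborhood is 100; the next row has 0 there.

0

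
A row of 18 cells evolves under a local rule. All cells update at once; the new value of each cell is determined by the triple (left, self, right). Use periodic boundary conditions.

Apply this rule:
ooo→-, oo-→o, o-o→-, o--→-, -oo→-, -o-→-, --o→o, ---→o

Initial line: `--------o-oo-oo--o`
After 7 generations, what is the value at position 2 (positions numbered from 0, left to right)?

generation 1: -ooooooo---o--o-o-
generation 2: o------o-oo--o----
generation 3: --ooooo---o-o--ooo
generation 4: -o----o-oo----o--o
generation 5: ---ooo---o-ooo--o-
generation 6: ooo--o-oo----o-o--
generation 7: --o-o---o-ooo----o
position 2 holds o

o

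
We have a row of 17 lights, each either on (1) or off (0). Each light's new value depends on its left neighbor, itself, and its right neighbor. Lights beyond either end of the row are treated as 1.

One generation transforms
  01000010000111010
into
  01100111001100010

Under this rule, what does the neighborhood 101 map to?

At position 0 the neighborhood is 101; the next row has 0 there.

0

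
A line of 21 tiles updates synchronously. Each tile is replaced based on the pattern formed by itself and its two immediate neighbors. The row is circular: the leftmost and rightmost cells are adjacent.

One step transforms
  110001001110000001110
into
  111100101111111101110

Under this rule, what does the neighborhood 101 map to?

0

At position 20 the neighborhood is 101; the next row has 0 there.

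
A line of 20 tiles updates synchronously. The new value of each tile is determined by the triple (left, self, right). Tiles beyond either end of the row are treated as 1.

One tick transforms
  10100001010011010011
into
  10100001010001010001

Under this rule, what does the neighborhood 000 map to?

At position 4 the neighborhood is 000; the next row has 0 there.

0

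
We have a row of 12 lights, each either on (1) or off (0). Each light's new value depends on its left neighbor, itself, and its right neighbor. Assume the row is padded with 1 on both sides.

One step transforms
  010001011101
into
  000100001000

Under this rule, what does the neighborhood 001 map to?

At position 4 the neighborhood is 001; the next row has 0 there.

0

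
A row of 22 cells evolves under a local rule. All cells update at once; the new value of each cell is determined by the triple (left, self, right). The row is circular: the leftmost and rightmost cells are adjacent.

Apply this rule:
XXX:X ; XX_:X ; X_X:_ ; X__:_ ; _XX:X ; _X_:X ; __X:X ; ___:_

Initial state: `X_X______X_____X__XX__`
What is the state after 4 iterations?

iteration 1: X_X_____XX____XX_XXX_X
iteration 2: X_X____XXX___XXX_XXX_X
iteration 3: X_X___XXXX__XXXX_XXX_X
iteration 4: X_X__XXXXX_XXXXX_XXX_X

X_X__XXXXX_XXXXX_XXX_X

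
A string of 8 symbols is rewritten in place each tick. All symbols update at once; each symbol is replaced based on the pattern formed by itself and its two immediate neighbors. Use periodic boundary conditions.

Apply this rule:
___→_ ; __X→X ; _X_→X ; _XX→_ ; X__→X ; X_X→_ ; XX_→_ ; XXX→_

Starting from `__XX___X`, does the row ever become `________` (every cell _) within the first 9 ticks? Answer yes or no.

XX__X_XX
__XXX___
_X___X__
XXX_XXX_
________
all cells are _ at tick 5

yes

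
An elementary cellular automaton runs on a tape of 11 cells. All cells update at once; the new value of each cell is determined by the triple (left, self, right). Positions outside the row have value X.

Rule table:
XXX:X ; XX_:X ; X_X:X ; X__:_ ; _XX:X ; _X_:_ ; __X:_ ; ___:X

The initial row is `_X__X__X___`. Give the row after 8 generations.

XXXXXXXX__X

generation 1: X________X_
generation 2: X_XXXXXX__X
generation 3: XXXXXXXX__X
generation 4: XXXXXXXX__X  (fixed point — unchanged through generation 8)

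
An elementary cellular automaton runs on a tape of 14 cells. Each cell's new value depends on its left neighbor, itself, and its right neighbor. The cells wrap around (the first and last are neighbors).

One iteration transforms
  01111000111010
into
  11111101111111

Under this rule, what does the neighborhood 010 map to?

1

At position 12 the neighborhood is 010; the next row has 1 there.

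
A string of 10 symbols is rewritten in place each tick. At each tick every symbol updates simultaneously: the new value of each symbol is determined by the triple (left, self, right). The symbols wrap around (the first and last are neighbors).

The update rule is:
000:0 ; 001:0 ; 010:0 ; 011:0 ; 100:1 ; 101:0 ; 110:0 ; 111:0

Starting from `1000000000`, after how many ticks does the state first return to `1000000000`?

0100000000
0010000000
0001000000
0000100000
0000010000
0000001000
0000000100
0000000010
0000000001
1000000000

10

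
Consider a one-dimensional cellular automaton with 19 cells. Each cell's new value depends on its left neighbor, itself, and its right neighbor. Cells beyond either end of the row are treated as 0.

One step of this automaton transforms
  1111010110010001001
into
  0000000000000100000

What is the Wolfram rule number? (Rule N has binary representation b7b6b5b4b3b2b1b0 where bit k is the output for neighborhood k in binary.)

position 1: 111 → 0  (bit 7 = 0)
position 3: 110 → 0  (bit 6 = 0)
position 4: 101 → 0  (bit 5 = 0)
position 9: 100 → 0  (bit 4 = 0)
position 0: 011 → 0  (bit 3 = 0)
position 5: 010 → 0  (bit 2 = 0)
position 10: 001 → 0  (bit 1 = 0)
position 13: 000 → 1  (bit 0 = 1)
bits b7..b0 = 00000001 = 1

1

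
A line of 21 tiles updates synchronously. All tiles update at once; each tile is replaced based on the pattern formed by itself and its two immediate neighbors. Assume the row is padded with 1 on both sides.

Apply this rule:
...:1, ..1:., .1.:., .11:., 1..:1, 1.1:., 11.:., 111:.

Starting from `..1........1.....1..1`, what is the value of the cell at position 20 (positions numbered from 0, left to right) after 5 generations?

1..1111111..1111..1..
.1........1.....1..1.
..1111111..1111..1...
1........1.....1..11.
.1111111..1111..1....
position 20 holds .

.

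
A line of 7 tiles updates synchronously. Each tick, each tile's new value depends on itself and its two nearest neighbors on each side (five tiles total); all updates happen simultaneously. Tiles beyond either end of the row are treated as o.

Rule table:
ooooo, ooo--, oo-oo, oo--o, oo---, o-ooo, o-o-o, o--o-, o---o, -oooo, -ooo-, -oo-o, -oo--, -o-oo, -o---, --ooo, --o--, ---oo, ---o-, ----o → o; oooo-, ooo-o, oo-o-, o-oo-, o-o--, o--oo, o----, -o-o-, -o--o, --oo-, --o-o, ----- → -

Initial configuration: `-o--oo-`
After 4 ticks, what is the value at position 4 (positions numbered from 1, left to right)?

o

-----oo
o--oooo
oo-oooo
--ooooo
position 4 holds o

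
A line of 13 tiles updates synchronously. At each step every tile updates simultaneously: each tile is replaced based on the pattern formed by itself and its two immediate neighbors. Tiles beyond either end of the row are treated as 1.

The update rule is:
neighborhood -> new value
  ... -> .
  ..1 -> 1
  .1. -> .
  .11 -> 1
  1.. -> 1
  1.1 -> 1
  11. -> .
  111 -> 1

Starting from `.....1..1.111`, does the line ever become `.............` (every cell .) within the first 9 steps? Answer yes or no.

no

1...1.11.1111
.1.1.11.11111
1.1.11.111111
.1.11.1111111
1.11.11111111
.11.111111111
11.1111111111
1.11111111111
.111111111111
step 9 is .111111111111, still not uniform .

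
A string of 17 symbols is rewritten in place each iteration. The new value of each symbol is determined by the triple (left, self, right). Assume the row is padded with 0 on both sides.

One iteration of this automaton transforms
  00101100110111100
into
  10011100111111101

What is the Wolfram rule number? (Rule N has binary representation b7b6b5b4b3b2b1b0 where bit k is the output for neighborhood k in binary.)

233

position 12: 111 → 1  (bit 7 = 1)
position 5: 110 → 1  (bit 6 = 1)
position 3: 101 → 1  (bit 5 = 1)
position 6: 100 → 0  (bit 4 = 0)
position 4: 011 → 1  (bit 3 = 1)
position 2: 010 → 0  (bit 2 = 0)
position 1: 001 → 0  (bit 1 = 0)
position 0: 000 → 1  (bit 0 = 1)
bits b7..b0 = 11101001 = 233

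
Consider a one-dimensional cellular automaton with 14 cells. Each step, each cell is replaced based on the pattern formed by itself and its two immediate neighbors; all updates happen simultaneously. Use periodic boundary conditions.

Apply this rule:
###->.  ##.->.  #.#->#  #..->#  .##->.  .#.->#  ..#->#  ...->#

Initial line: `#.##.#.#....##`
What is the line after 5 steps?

.#..########..
####........##
....########..
####........##  (repeats step 2; period 2)
step 5: ....########..

....########..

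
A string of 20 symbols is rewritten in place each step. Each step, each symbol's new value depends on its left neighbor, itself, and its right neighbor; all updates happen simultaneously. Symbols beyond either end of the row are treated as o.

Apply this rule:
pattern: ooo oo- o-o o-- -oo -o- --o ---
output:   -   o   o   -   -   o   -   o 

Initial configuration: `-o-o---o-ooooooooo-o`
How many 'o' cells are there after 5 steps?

oooo-o-oo--------oo-
---oooo-o-oooooo--oo
-o----oooo-----o----
oo-oo----o-ooo-o-oo-
-oo-o-oo-oo--oooo-oo
count of o: 13

13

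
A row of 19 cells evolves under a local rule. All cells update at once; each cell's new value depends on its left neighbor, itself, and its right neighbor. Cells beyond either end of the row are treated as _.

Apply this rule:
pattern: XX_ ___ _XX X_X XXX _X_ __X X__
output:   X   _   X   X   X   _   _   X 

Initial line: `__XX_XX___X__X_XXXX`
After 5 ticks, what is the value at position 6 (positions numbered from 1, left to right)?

__XXXXXX___X__XXXXX
__XXXXXXX___X_XXXXX
__XXXXXXXX___XXXXXX
__XXXXXXXXX__XXXXXX
__XXXXXXXXXX_XXXXXX
position 6 holds X

X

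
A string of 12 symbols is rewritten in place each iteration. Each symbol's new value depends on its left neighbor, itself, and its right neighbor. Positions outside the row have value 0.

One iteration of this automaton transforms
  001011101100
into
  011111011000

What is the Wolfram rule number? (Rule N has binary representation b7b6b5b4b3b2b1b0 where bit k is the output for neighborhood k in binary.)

position 5: 111 → 1  (bit 7 = 1)
position 6: 110 → 0  (bit 6 = 0)
position 3: 101 → 1  (bit 5 = 1)
position 10: 100 → 0  (bit 4 = 0)
position 4: 011 → 1  (bit 3 = 1)
position 2: 010 → 1  (bit 2 = 1)
position 1: 001 → 1  (bit 1 = 1)
position 0: 000 → 0  (bit 0 = 0)
bits b7..b0 = 10101110 = 174

174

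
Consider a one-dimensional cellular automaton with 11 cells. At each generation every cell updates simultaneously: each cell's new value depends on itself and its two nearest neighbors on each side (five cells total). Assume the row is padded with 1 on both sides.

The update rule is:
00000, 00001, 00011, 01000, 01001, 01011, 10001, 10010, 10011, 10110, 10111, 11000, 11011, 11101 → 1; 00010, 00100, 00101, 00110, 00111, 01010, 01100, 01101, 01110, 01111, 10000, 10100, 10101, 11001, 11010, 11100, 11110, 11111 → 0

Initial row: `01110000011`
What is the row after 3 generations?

11001011100
00010110001
11001101110

11001101110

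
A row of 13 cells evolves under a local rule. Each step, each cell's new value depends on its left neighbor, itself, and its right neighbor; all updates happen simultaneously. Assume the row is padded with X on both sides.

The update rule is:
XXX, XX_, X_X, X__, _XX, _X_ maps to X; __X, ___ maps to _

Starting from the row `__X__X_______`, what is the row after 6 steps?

step 1: X_XX_XX______
step 2: XXXXXXXX_____
step 3: XXXXXXXXX____
step 4: XXXXXXXXXX___
step 5: XXXXXXXXXXX__
step 6: XXXXXXXXXXXX_

XXXXXXXXXXXX_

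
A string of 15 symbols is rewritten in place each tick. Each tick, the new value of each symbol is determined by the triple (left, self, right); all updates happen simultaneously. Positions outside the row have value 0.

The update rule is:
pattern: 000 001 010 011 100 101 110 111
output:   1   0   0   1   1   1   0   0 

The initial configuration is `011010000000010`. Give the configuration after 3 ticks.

tick 1: 010101111111001
tick 2: 001011000000100
tick 3: 100110111110011

100110111110011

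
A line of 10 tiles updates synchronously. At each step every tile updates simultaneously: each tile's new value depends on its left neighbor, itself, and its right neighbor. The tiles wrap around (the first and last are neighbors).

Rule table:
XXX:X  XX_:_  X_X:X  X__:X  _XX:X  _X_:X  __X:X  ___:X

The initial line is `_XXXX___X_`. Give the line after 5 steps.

_XXXXXXXXX

step 1: XXXX_XXXXX
step 2: XXX_XXXXXX
step 3: XX_XXXXXXX
step 4: X_XXXXXXXX
step 5: _XXXXXXXXX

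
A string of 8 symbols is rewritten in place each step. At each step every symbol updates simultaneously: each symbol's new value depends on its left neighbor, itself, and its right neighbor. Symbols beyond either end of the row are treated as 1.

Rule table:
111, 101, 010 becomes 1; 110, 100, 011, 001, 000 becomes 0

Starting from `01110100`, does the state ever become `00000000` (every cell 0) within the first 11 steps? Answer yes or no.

step 1: 10101100
step 2: 01110000
step 3: 10100000
step 4: 01100000
step 5: 10000000
step 6: 00000000
all cells are 0 at step 6

yes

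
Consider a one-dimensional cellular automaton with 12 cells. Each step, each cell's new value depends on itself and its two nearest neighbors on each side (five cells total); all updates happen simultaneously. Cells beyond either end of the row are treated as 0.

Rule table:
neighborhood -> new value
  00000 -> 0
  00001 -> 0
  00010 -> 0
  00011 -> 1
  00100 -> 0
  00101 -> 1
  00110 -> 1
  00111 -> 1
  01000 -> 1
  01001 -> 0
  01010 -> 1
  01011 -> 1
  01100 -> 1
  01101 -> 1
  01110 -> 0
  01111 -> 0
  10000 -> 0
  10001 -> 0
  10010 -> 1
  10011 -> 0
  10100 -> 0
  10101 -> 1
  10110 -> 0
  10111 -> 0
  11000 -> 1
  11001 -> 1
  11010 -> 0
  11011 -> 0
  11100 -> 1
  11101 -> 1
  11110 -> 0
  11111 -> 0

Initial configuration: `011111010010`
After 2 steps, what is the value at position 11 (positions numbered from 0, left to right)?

0

110001000101
111000100110
position 11 holds 0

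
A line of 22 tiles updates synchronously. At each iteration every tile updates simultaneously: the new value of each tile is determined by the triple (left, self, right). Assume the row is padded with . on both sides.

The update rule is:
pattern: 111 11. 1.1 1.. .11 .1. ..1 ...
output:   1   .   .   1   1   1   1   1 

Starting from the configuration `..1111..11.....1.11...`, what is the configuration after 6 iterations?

11111.111.111111.1.111
1111..11..11111..1.11.
111.111.111111.111.1.1
11..11..11111..11..1.1
1.111.111111.111.111.1
1.11..11111..11..11..1

1.11..11111..11..11..1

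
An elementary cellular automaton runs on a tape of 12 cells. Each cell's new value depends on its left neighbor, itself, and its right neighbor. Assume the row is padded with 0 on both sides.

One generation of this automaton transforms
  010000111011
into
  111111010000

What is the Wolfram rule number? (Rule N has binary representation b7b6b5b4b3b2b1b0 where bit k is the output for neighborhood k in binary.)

position 7: 111 → 1  (bit 7 = 1)
position 8: 110 → 0  (bit 6 = 0)
position 9: 101 → 0  (bit 5 = 0)
position 2: 100 → 1  (bit 4 = 1)
position 6: 011 → 0  (bit 3 = 0)
position 1: 010 → 1  (bit 2 = 1)
position 0: 001 → 1  (bit 1 = 1)
position 3: 000 → 1  (bit 0 = 1)
bits b7..b0 = 10010111 = 151

151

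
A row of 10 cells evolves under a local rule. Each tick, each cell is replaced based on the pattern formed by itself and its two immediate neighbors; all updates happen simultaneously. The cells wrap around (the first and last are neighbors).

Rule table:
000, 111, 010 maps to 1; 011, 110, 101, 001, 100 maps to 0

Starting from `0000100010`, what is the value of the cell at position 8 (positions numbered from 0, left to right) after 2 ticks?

1

1110101010
0100101010
position 8 holds 1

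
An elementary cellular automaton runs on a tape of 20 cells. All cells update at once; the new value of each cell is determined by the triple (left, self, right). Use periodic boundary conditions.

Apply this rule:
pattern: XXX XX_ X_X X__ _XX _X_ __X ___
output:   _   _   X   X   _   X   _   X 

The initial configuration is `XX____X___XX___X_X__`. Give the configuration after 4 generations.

__XXX_XXX___XX_XXXX_
X____X___XX___X____X
_XXX_XXX___XX_XXXX__
____X___XX___X____XX

____X___XX___X____XX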